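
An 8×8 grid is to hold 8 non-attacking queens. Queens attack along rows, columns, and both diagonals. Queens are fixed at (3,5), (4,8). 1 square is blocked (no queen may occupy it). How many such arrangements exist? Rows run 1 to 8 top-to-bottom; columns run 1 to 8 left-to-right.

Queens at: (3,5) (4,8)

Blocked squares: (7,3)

4

Branch on row 1: col 1 → 1; col 2 → 1; col 4 → 1; col 6 → 1.
Sum: 1 + 1 + 1 + 1 = 4.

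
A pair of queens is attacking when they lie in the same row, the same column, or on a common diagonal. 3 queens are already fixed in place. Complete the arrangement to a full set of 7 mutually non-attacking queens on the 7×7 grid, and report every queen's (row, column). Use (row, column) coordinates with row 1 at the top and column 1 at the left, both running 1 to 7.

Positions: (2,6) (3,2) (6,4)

(1,3) (2,6) (3,2) (4,5) (5,1) (6,4) (7,7)

Row 1: attacked by (2,6)→{5,6,7}; (3,2)→{2,4}; (6,4)→{4}. Safe: 1, 3. Place at column 3.
Row 4: attacked by (1,3)→{3,6}; (2,6)→{4,6}; (3,2)→{1,2,3}; (6,4)→{2,4,6}. Safe: 5, 7. Place at column 5.
Row 5: attacked by (1,3)→{3,7}; (2,6)→{3,6}; (3,2)→{2,4}; (4,5)→{4,5,6}; (6,4)→{3,4,5}. Safe: 1. Place at column 1.
Row 7: attacked by (1,3)→{3}; (2,6)→{1,6}; (3,2)→{2,6}; (4,5)→{2,5}; (5,1)→{1,3}; (6,4)→{3,4,5}. Safe: 7. Place at column 7.
Columns [3, 6, 2, 5, 1, 4, 7], r−c [-2, -4, 1, -1, 4, 2, 0], r+c [4, 8, 5, 9, 6, 10, 14] are all distinct, so no two queens attack.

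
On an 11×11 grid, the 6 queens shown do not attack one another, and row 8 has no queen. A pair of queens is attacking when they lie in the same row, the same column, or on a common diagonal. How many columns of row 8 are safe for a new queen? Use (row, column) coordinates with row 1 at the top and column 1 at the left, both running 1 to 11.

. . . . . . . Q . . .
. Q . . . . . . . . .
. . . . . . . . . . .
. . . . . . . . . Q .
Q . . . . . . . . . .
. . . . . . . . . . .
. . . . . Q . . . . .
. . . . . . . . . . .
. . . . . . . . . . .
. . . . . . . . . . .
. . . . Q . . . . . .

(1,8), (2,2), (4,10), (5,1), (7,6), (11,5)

3

(1,8) attacks row 8 at column 8 and diagonals 1.
(2,2) attacks row 8 at column 2 and diagonals 8.
(4,10) attacks row 8 at column 10 and diagonals 6.
(5,1) attacks row 8 at column 1 and diagonals 4.
(7,6) attacks row 8 at column 6 and diagonals 5, 7.
(11,5) attacks row 8 at column 5 and diagonals 2, 8.
Attacked columns: {1, 2, 4, 5, 6, 7, 8, 10}. Safe: {3, 9, 11}.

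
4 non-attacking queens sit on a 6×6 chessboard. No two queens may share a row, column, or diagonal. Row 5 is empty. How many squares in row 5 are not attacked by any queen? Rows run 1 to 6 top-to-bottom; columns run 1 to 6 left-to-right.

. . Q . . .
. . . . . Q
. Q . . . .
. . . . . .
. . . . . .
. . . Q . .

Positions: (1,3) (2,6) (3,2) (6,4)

1

(1,3) attacks row 5 at column 3.
(2,6) attacks row 5 at column 6 and diagonals 3.
(3,2) attacks row 5 at column 2 and diagonals 4.
(6,4) attacks row 5 at column 4 and diagonals 3, 5.
Attacked columns: {2, 3, 4, 5, 6}. Safe: {1}.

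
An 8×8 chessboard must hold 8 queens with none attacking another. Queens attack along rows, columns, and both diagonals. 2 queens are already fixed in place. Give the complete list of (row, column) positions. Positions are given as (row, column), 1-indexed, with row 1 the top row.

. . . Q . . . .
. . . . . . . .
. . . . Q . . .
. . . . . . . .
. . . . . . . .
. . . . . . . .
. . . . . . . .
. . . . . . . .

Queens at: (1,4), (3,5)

Row 2: attacked by (1,4)→{3,4,5}; (3,5)→{4,5,6}. Safe: 1, 2, 7, 8. Place at column 2.
Row 4: attacked by (1,4)→{1,4,7}; (2,2)→{2,4}; (3,5)→{4,5,6}. Safe: 3, 8. Place at column 8.
Row 5: attacked by (1,4)→{4,8}; (2,2)→{2,5}; (3,5)→{3,5,7}; (4,8)→{7,8}. Safe: 1, 6. Place at column 6.
Row 6: attacked by (1,4)→{4}; (2,2)→{2,6}; (3,5)→{2,5,8}; (4,8)→{6,8}; (5,6)→{5,6,7}. Safe: 1, 3. Place at column 1.
Row 7: attacked by (1,4)→{4}; (2,2)→{2,7}; (3,5)→{1,5}; (4,8)→{5,8}; (5,6)→{4,6,8}; (6,1)→{1,2}. Safe: 3. Place at column 3.
Row 8: attacked by (1,4)→{4}; (2,2)→{2,8}; (3,5)→{5}; (4,8)→{4,8}; (5,6)→{3,6}; (6,1)→{1,3}; (7,3)→{2,3,4}. Safe: 7. Place at column 7.
Columns [4, 2, 5, 8, 6, 1, 3, 7], r−c [-3, 0, -2, -4, -1, 5, 4, 1], r+c [5, 4, 8, 12, 11, 7, 10, 15] are all distinct, so no two queens attack.

(1,4) (2,2) (3,5) (4,8) (5,6) (6,1) (7,3) (8,7)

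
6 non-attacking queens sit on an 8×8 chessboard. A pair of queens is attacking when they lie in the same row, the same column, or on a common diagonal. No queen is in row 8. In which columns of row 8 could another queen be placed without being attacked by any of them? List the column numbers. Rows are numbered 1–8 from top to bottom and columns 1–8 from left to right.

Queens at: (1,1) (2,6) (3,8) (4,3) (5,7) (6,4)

columns 5

(1,1) attacks row 8 at column 1 and diagonals 8.
(2,6) attacks row 8 at column 6.
(3,8) attacks row 8 at column 8 and diagonals 3.
(4,3) attacks row 8 at column 3 and diagonals 7.
(5,7) attacks row 8 at column 7 and diagonals 4.
(6,4) attacks row 8 at column 4 and diagonals 2, 6.
Attacked columns: {1, 2, 3, 4, 6, 7, 8}. Safe: {5}.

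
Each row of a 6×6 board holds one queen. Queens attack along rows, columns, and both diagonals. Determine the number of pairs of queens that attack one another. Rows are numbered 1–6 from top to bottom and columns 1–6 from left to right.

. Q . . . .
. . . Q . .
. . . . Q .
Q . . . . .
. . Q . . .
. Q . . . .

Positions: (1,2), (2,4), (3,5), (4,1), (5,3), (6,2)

5

Same column: (1,2)–(6,2) (column 2).
Same diagonal: (2,4)–(3,5) (|2−3| = |4−5| = 1); (3,5)–(5,3) (|3−5| = |5−3| = 2); (3,5)–(6,2) (|3−6| = |5−2| = 3); (5,3)–(6,2) (|5−6| = |3−2| = 1).
Total attacking pairs: 5.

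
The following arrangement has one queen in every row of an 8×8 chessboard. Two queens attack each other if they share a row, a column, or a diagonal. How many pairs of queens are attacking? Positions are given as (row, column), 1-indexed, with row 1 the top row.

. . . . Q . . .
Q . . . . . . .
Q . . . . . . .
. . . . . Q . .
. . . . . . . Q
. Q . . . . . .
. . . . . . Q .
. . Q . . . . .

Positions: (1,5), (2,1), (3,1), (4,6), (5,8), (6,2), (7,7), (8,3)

1

Same column: (2,1)–(3,1) (column 1).
Total attacking pairs: 1.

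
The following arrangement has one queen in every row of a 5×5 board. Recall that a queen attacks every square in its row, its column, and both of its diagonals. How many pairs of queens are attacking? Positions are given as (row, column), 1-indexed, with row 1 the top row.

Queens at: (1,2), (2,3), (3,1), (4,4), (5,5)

2

Same diagonal: (1,2)–(2,3) (|1−2| = |2−3| = 1); (4,4)–(5,5) (|4−5| = |4−5| = 1).
Total attacking pairs: 2.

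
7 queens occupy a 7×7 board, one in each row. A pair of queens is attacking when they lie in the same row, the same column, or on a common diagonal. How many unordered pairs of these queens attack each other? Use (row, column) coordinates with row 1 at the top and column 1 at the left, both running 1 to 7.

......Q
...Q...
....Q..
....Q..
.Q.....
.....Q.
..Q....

3

Same column: (3,5)–(4,5) (column 5).
Same diagonal: (1,7)–(3,5) (|1−3| = |7−5| = 2); (2,4)–(3,5) (|2−3| = |4−5| = 1).
Total attacking pairs: 3.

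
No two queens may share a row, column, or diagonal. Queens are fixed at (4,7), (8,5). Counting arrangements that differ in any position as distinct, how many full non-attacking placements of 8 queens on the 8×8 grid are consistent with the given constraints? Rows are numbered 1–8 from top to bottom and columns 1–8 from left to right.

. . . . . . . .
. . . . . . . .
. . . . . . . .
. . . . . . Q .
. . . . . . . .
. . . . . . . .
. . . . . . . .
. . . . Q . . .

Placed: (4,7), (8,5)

3

Branch on row 1: col 1 → 0; col 2 → 1; col 3 → 2; col 6 → 0; col 8 → 0.
Sum: 0 + 1 + 2 + 0 + 0 = 3.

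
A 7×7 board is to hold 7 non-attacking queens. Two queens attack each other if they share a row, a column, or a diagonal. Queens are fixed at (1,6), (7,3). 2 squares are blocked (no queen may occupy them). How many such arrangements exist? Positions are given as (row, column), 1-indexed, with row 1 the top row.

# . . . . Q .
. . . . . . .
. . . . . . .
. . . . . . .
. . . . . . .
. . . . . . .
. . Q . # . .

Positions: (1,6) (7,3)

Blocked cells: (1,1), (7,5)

1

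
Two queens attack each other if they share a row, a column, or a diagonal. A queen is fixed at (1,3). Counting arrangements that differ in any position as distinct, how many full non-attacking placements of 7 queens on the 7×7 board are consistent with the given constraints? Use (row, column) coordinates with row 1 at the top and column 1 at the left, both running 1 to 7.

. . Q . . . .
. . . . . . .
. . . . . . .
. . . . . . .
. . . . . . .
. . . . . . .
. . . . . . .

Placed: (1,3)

Branch on row 2: col 1 → 2; col 5 → 1; col 6 → 1; col 7 → 2.
Sum: 2 + 1 + 1 + 2 = 6.

6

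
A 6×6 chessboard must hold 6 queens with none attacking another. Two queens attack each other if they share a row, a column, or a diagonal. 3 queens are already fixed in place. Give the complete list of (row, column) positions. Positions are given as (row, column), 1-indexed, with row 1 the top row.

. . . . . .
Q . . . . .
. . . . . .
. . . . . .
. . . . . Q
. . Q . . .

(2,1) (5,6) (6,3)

Row 1: attacked by (2,1)→{1,2}; (5,6)→{2,6}; (6,3)→{3}. Safe: 4, 5. Place at column 4.
Row 3: attacked by (1,4)→{2,4,6}; (2,1)→{1,2}; (5,6)→{4,6}; (6,3)→{3,6}. Safe: 5. Place at column 5.
Row 4: attacked by (1,4)→{1,4}; (2,1)→{1,3}; (3,5)→{4,5,6}; (5,6)→{5,6}; (6,3)→{1,3,5}. Safe: 2. Place at column 2.
Columns [4, 1, 5, 2, 6, 3], r−c [-3, 1, -2, 2, -1, 3], r+c [5, 3, 8, 6, 11, 9] are all distinct, so no two queens attack.

(1,4) (2,1) (3,5) (4,2) (5,6) (6,3)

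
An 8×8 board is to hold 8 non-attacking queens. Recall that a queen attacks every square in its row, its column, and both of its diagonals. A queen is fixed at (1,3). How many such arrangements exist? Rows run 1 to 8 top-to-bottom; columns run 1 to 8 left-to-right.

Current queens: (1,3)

Branch on row 2: col 1 → 1; col 5 → 4; col 6 → 8; col 7 → 2; col 8 → 1.
Sum: 1 + 4 + 8 + 2 + 1 = 16.

16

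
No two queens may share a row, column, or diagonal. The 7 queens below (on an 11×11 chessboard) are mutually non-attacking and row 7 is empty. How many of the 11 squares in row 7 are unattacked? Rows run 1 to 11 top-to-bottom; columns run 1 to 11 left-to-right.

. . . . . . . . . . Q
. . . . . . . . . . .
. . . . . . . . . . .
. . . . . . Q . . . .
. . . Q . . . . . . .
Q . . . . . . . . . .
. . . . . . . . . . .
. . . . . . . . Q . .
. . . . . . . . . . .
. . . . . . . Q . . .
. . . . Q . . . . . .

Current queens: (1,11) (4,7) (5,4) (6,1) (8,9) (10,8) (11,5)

(1,11) attacks row 7 at column 11 and diagonals 5.
(4,7) attacks row 7 at column 7 and diagonals 4, 10.
(5,4) attacks row 7 at column 4 and diagonals 2, 6.
(6,1) attacks row 7 at column 1 and diagonals 2.
(8,9) attacks row 7 at column 9 and diagonals 8, 10.
(10,8) attacks row 7 at column 8 and diagonals 5, 11.
(11,5) attacks row 7 at column 5 and diagonals 1, 9.
Attacked columns: {1, 2, 4, 5, 6, 7, 8, 9, 10, 11}. Safe: {3}.

1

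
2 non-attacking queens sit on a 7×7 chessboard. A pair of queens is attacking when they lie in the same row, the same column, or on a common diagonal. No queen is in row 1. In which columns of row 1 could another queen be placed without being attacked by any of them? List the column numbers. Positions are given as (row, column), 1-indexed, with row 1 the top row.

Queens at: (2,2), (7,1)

columns 4, 5, 6

(2,2) attacks row 1 at column 2 and diagonals 1, 3.
(7,1) attacks row 1 at column 1 and diagonals 7.
Attacked columns: {1, 2, 3, 7}. Safe: {4, 5, 6}.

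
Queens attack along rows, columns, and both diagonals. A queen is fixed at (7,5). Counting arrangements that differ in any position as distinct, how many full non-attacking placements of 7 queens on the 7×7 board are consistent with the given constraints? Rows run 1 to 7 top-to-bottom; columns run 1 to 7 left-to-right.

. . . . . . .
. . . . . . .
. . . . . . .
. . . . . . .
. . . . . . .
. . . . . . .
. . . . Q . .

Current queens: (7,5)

6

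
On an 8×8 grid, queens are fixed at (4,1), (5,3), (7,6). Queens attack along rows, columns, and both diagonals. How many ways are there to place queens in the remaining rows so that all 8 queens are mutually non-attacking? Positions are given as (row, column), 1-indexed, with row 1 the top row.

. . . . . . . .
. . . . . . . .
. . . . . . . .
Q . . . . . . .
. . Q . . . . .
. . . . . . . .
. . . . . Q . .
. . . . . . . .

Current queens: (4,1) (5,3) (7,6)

Branch on row 1: col 2 → 1; col 5 → 1; col 8 → 0.
Sum: 1 + 1 + 0 = 2.

2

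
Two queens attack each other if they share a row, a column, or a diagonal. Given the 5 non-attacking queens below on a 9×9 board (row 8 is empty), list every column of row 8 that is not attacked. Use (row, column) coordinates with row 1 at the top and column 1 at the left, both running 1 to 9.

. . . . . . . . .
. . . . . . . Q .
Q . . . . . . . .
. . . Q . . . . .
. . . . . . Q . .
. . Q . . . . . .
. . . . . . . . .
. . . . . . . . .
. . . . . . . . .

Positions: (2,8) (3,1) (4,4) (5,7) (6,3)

columns 9

(2,8) attacks row 8 at column 8 and diagonals 2.
(3,1) attacks row 8 at column 1 and diagonals 6.
(4,4) attacks row 8 at column 4 and diagonals 8.
(5,7) attacks row 8 at column 7 and diagonals 4.
(6,3) attacks row 8 at column 3 and diagonals 1, 5.
Attacked columns: {1, 2, 3, 4, 5, 6, 7, 8}. Safe: {9}.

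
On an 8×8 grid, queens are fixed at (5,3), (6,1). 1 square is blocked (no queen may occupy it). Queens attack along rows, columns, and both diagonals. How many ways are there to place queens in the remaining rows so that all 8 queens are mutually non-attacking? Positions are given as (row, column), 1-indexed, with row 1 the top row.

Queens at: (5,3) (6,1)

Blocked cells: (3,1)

Branch on row 1: col 2 → 1; col 4 → 0; col 5 → 2; col 8 → 0.
Sum: 1 + 0 + 2 + 0 = 3.

3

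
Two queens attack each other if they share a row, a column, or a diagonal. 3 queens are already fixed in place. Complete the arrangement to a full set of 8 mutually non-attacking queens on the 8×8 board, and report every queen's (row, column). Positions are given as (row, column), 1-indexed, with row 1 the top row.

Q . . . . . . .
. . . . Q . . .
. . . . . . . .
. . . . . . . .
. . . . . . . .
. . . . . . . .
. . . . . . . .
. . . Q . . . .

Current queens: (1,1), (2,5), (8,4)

Row 3: attacked by (1,1)→{1,3}; (2,5)→{4,5,6}; (8,4)→{4}. Safe: 2, 7, 8. Place at column 8.
Row 4: attacked by (1,1)→{1,4}; (2,5)→{3,5,7}; (3,8)→{7,8}; (8,4)→{4,8}. Safe: 2, 6. Place at column 6.
Row 5: attacked by (1,1)→{1,5}; (2,5)→{2,5,8}; (3,8)→{6,8}; (4,6)→{5,6,7}; (8,4)→{1,4,7}. Safe: 3. Place at column 3.
Row 6: attacked by (1,1)→{1,6}; (2,5)→{1,5}; (3,8)→{5,8}; (4,6)→{4,6,8}; (5,3)→{2,3,4}; (8,4)→{2,4,6}. Safe: 7. Place at column 7.
Row 7: attacked by (1,1)→{1,7}; (2,5)→{5}; (3,8)→{4,8}; (4,6)→{3,6}; (5,3)→{1,3,5}; (6,7)→{6,7,8}; (8,4)→{3,4,5}. Safe: 2. Place at column 2.
Columns [1, 5, 8, 6, 3, 7, 2, 4], r−c [0, -3, -5, -2, 2, -1, 5, 4], r+c [2, 7, 11, 10, 8, 13, 9, 12] are all distinct, so no two queens attack.

(1,1) (2,5) (3,8) (4,6) (5,3) (6,7) (7,2) (8,4)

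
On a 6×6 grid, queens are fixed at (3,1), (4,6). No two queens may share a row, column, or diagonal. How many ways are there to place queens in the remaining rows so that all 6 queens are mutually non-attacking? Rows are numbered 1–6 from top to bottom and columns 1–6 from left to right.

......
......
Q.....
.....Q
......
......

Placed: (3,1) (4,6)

1

Branch on row 1: col 2 → 0; col 4 → 0; col 5 → 1.
Sum: 0 + 0 + 1 = 1.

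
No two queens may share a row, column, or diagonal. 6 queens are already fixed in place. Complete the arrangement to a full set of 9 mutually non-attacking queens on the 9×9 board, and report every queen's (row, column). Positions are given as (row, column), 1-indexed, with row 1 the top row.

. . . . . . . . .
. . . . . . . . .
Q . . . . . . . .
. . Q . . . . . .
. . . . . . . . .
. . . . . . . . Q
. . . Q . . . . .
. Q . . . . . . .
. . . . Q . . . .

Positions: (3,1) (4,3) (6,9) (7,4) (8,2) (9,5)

(1,8) (2,6) (3,1) (4,3) (5,7) (6,9) (7,4) (8,2) (9,5)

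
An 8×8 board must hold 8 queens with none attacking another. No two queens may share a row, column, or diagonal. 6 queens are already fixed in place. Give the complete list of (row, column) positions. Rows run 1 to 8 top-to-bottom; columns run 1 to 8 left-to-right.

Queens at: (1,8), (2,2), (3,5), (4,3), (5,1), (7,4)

(1,8) (2,2) (3,5) (4,3) (5,1) (6,7) (7,4) (8,6)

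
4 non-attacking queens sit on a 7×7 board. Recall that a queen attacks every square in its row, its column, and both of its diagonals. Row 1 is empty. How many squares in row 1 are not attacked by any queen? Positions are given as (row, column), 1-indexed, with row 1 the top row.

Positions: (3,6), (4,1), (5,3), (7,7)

(3,6) attacks row 1 at column 6 and diagonals 4.
(4,1) attacks row 1 at column 1 and diagonals 4.
(5,3) attacks row 1 at column 3 and diagonals 7.
(7,7) attacks row 1 at column 7 and diagonals 1.
Attacked columns: {1, 3, 4, 6, 7}. Safe: {2, 5}.

2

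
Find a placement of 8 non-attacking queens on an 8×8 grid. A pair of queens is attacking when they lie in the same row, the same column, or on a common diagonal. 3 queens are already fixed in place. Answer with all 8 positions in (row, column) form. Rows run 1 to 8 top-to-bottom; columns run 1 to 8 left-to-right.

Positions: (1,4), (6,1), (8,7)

(1,4) (2,2) (3,5) (4,8) (5,6) (6,1) (7,3) (8,7)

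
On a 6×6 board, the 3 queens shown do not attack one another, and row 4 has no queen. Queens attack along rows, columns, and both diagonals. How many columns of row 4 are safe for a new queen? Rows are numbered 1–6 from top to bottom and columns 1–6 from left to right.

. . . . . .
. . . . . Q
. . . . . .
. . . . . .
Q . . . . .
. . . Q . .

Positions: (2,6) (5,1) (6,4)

2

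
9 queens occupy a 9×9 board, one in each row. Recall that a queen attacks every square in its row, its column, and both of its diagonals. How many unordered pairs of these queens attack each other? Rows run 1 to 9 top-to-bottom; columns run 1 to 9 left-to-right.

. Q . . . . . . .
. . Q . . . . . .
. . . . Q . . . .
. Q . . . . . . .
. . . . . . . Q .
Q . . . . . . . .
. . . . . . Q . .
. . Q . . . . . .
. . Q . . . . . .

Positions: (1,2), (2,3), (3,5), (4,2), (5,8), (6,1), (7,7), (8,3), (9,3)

Same column: (1,2)–(4,2) (column 2); (2,3)–(8,3) (column 3); (2,3)–(9,3) (column 3); (8,3)–(9,3) (column 3).
Same diagonal: (1,2)–(2,3) (|1−2| = |2−3| = 1); (6,1)–(8,3) (|6−8| = |1−3| = 2).
Total attacking pairs: 6.

6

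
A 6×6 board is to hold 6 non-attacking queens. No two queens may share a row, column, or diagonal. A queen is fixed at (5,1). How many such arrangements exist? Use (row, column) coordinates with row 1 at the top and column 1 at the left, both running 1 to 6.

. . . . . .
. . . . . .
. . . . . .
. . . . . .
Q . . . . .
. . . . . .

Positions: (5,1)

1

Branch on row 1: col 2 → 0; col 3 → 1; col 4 → 0; col 6 → 0.
Sum: 0 + 1 + 0 + 0 = 1.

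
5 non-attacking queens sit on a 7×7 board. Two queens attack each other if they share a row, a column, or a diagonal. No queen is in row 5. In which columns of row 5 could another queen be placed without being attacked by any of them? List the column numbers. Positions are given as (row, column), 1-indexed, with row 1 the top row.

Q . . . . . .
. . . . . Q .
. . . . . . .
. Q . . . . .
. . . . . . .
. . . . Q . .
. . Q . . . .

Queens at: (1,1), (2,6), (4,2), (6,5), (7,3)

columns 7

(1,1) attacks row 5 at column 1 and diagonals 5.
(2,6) attacks row 5 at column 6 and diagonals 3.
(4,2) attacks row 5 at column 2 and diagonals 1, 3.
(6,5) attacks row 5 at column 5 and diagonals 4, 6.
(7,3) attacks row 5 at column 3 and diagonals 1, 5.
Attacked columns: {1, 2, 3, 4, 5, 6}. Safe: {7}.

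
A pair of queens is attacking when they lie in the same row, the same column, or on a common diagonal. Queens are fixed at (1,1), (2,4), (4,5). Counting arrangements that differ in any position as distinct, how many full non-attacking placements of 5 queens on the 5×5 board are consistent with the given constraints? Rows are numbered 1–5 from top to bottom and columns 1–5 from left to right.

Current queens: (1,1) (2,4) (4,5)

Branch on row 3: col 2 → 1.
Sum: 1 = 1.

1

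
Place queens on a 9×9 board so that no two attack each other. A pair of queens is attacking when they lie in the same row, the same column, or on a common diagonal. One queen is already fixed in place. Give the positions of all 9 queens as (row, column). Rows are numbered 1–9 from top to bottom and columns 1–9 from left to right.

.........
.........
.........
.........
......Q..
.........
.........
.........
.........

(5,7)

(1,8) (2,6) (3,3) (4,9) (5,7) (6,1) (7,4) (8,2) (9,5)

Row 1: attacked by (5,7)→{3,7}. Safe: 1, 2, 4, 5, 6, 8, 9. Place at column 8.
Row 2: attacked by (1,8)→{7,8,9}; (5,7)→{4,7}. Safe: 1, 2, 3, 5, 6. Place at column 6.
Row 3: attacked by (1,8)→{6,8}; (2,6)→{5,6,7}; (5,7)→{5,7,9}. Safe: 1, 2, 3, 4. Place at column 3.
Row 4: attacked by (1,8)→{5,8}; (2,6)→{4,6,8}; (3,3)→{2,3,4}; (5,7)→{6,7,8}. Safe: 1, 9. Place at column 9.
Row 6: attacked by (1,8)→{3,8}; (2,6)→{2,6}; (3,3)→{3,6}; (4,9)→{7,9}; (5,7)→{6,7,8}. Safe: 1, 4, 5. Place at column 1.
Row 7: attacked by (1,8)→{2,8}; (2,6)→{1,6}; (3,3)→{3,7}; (4,9)→{6,9}; (5,7)→{5,7,9}; (6,1)→{1,2}. Safe: 4. Place at column 4.
Row 8: attacked by (1,8)→{1,8}; (2,6)→{6}; (3,3)→{3,8}; (4,9)→{5,9}; (5,7)→{4,7}; (6,1)→{1,3}; (7,4)→{3,4,5}. Safe: 2. Place at column 2.
Row 9: attacked by (1,8)→{8}; (2,6)→{6}; (3,3)→{3,9}; (4,9)→{4,9}; (5,7)→{3,7}; (6,1)→{1,4}; (7,4)→{2,4,6}; (8,2)→{1,2,3}. Safe: 5. Place at column 5.
Columns [8, 6, 3, 9, 7, 1, 4, 2, 5], r−c [-7, -4, 0, -5, -2, 5, 3, 6, 4], r+c [9, 8, 6, 13, 12, 7, 11, 10, 14] are all distinct, so no two queens attack.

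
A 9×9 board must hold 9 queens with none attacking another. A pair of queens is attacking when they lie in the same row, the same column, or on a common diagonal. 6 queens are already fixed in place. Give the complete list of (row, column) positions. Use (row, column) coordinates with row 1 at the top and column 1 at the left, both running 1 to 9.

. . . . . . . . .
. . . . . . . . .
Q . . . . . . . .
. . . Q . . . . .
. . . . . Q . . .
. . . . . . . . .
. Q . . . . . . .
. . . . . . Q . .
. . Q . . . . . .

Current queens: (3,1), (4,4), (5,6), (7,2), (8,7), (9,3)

(1,9) (2,5) (3,1) (4,4) (5,6) (6,8) (7,2) (8,7) (9,3)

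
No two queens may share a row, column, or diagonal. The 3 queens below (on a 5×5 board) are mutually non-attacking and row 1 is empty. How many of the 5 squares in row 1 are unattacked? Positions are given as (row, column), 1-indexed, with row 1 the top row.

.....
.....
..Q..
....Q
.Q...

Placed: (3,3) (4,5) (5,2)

(3,3) attacks row 1 at column 3 and diagonals 1, 5.
(4,5) attacks row 1 at column 5 and diagonals 2.
(5,2) attacks row 1 at column 2.
Attacked columns: {1, 2, 3, 5}. Safe: {4}.

1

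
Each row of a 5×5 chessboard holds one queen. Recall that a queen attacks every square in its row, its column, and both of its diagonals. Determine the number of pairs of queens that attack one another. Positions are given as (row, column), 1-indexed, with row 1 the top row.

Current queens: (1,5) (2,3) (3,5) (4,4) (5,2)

2

Same column: (1,5)–(3,5) (column 5).
Same diagonal: (3,5)–(4,4) (|3−4| = |5−4| = 1).
Total attacking pairs: 2.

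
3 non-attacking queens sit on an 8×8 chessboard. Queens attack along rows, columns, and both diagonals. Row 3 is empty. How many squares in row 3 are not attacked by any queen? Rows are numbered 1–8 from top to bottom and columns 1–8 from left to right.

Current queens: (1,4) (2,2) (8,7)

(1,4) attacks row 3 at column 4 and diagonals 2, 6.
(2,2) attacks row 3 at column 2 and diagonals 1, 3.
(8,7) attacks row 3 at column 7 and diagonals 2.
Attacked columns: {1, 2, 3, 4, 6, 7}. Safe: {5, 8}.

2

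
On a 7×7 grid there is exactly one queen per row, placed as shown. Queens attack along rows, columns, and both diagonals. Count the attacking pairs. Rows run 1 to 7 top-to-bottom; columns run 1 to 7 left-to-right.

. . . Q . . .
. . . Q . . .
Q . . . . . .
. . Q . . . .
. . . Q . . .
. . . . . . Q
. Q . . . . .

5

Same column: (1,4)–(2,4) (column 4); (1,4)–(5,4) (column 4); (2,4)–(5,4) (column 4).
Same diagonal: (4,3)–(5,4) (|4−5| = |3−4| = 1); (5,4)–(7,2) (|5−7| = |4−2| = 2).
Total attacking pairs: 5.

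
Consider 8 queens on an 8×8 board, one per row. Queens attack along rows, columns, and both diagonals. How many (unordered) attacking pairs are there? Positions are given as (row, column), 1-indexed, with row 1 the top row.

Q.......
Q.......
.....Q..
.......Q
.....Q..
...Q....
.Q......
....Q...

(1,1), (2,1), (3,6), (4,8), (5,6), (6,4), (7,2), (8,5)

3

Same column: (1,1)–(2,1) (column 1); (3,6)–(5,6) (column 6).
Same diagonal: (3,6)–(7,2) (|3−7| = |6−2| = 4).
Total attacking pairs: 3.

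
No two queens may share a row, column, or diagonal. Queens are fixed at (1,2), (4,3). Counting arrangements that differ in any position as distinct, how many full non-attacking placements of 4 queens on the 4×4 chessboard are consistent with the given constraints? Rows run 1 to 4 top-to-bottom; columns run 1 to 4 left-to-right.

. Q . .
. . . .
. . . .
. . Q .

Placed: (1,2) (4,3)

Branch on row 2: col 4 → 1.
Sum: 1 = 1.

1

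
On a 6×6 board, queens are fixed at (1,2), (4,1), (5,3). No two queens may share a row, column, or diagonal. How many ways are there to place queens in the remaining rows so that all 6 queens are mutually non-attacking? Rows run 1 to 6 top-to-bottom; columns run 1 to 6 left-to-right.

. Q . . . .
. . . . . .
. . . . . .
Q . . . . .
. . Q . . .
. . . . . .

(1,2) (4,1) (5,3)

1

Branch on row 2: col 4 → 1; col 5 → 0.
Sum: 1 + 0 = 1.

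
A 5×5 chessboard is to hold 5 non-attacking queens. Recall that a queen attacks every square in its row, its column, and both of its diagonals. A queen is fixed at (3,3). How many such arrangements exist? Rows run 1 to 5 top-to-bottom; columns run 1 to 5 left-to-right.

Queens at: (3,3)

2

Branch on row 1: col 2 → 1; col 4 → 1.
Sum: 1 + 1 = 2.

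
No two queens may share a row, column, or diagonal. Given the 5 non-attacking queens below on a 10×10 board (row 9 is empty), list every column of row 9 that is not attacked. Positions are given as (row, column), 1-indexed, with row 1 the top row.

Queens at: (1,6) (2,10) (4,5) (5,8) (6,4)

(1,6) attacks row 9 at column 6.
(2,10) attacks row 9 at column 10 and diagonals 3.
(4,5) attacks row 9 at column 5 and diagonals 10.
(5,8) attacks row 9 at column 8 and diagonals 4.
(6,4) attacks row 9 at column 4 and diagonals 1, 7.
Attacked columns: {1, 3, 4, 5, 6, 7, 8, 10}. Safe: {2, 9}.

columns 2, 9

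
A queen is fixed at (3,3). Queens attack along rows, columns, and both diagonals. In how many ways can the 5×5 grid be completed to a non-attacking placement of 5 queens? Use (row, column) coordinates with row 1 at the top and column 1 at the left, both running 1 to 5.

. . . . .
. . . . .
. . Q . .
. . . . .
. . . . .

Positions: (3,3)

2

Branch on row 1: col 2 → 1; col 4 → 1.
Sum: 1 + 1 = 2.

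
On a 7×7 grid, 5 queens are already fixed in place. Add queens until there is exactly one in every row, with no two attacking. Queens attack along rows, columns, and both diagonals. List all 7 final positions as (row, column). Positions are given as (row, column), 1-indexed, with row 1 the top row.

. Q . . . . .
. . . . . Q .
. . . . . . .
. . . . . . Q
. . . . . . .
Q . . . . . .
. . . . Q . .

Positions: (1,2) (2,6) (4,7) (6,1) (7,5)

Row 3: attacked by (1,2)→{2,4}; (2,6)→{5,6,7}; (4,7)→{6,7}; (6,1)→{1,4}; (7,5)→{1,5}. Safe: 3. Place at column 3.
Row 5: attacked by (1,2)→{2,6}; (2,6)→{3,6}; (3,3)→{1,3,5}; (4,7)→{6,7}; (6,1)→{1,2}; (7,5)→{3,5,7}. Safe: 4. Place at column 4.
Columns [2, 6, 3, 7, 4, 1, 5], r−c [-1, -4, 0, -3, 1, 5, 2], r+c [3, 8, 6, 11, 9, 7, 12] are all distinct, so no two queens attack.

(1,2) (2,6) (3,3) (4,7) (5,4) (6,1) (7,5)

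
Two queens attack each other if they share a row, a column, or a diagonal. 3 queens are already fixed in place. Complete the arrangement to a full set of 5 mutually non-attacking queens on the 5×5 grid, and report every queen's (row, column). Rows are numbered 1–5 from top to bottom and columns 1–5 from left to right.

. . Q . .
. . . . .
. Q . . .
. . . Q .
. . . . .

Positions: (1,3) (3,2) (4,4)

Row 2: attacked by (1,3)→{2,3,4}; (3,2)→{1,2,3}; (4,4)→{2,4}. Safe: 5. Place at column 5.
Row 5: attacked by (1,3)→{3}; (2,5)→{2,5}; (3,2)→{2,4}; (4,4)→{3,4,5}. Safe: 1. Place at column 1.
Columns [3, 5, 2, 4, 1], r−c [-2, -3, 1, 0, 4], r+c [4, 7, 5, 8, 6] are all distinct, so no two queens attack.

(1,3) (2,5) (3,2) (4,4) (5,1)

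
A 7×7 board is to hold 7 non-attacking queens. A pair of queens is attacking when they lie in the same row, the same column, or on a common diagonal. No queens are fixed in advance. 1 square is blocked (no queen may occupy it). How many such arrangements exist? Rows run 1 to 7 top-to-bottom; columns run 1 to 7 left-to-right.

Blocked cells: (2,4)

Branch on row 1: col 1 → 3; col 2 → 5; col 3 → 6; col 4 → 6; col 5 → 6; col 6 → 5; col 7 → 3.
Sum: 3 + 5 + 6 + 6 + 6 + 5 + 3 = 34.

34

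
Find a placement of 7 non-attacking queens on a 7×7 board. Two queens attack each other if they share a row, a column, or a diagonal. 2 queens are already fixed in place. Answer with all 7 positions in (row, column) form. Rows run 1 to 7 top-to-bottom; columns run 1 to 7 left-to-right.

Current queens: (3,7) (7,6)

(1,4) (2,2) (3,7) (4,5) (5,3) (6,1) (7,6)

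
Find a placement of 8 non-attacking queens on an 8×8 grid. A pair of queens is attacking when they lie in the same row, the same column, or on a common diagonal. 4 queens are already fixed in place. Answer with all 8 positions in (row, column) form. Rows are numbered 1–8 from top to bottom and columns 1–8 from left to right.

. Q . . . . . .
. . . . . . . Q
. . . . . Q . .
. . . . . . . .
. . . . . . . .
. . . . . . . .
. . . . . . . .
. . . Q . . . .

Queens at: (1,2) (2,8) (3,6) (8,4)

Row 4: attacked by (1,2)→{2,5}; (2,8)→{6,8}; (3,6)→{5,6,7}; (8,4)→{4,8}. Safe: 1, 3. Place at column 1.
Row 5: attacked by (1,2)→{2,6}; (2,8)→{5,8}; (3,6)→{4,6,8}; (4,1)→{1,2}; (8,4)→{1,4,7}. Safe: 3. Place at column 3.
Row 6: attacked by (1,2)→{2,7}; (2,8)→{4,8}; (3,6)→{3,6}; (4,1)→{1,3}; (5,3)→{2,3,4}; (8,4)→{2,4,6}. Safe: 5. Place at column 5.
Row 7: attacked by (1,2)→{2,8}; (2,8)→{3,8}; (3,6)→{2,6}; (4,1)→{1,4}; (5,3)→{1,3,5}; (6,5)→{4,5,6}; (8,4)→{3,4,5}. Safe: 7. Place at column 7.
Columns [2, 8, 6, 1, 3, 5, 7, 4], r−c [-1, -6, -3, 3, 2, 1, 0, 4], r+c [3, 10, 9, 5, 8, 11, 14, 12] are all distinct, so no two queens attack.

(1,2) (2,8) (3,6) (4,1) (5,3) (6,5) (7,7) (8,4)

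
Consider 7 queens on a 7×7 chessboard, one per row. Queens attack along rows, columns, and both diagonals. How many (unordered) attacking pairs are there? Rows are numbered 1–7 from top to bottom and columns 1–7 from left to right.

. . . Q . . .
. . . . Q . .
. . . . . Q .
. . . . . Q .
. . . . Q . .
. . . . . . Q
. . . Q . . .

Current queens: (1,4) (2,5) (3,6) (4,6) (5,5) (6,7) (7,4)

Same column: (1,4)–(7,4) (column 4); (2,5)–(5,5) (column 5); (3,6)–(4,6) (column 6).
Same diagonal: (1,4)–(2,5) (|1−2| = |4−5| = 1); (1,4)–(3,6) (|1−3| = |4−6| = 2); (2,5)–(3,6) (|2−3| = |5−6| = 1); (4,6)–(5,5) (|4−5| = |6−5| = 1).
Total attacking pairs: 7.

7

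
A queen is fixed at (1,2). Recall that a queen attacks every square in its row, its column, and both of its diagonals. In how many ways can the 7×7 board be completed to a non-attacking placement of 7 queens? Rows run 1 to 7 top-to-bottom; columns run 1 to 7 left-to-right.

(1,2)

7

Branch on row 2: col 4 → 2; col 5 → 3; col 6 → 1; col 7 → 1.
Sum: 2 + 3 + 1 + 1 = 7.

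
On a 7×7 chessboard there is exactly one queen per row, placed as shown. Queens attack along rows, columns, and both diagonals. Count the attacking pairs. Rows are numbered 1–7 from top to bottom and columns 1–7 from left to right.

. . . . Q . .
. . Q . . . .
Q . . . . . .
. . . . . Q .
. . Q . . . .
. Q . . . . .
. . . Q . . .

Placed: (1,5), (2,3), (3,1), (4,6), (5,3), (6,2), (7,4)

3

Same column: (2,3)–(5,3) (column 3).
Same diagonal: (3,1)–(5,3) (|3−5| = |1−3| = 2); (5,3)–(6,2) (|5−6| = |3−2| = 1).
Total attacking pairs: 3.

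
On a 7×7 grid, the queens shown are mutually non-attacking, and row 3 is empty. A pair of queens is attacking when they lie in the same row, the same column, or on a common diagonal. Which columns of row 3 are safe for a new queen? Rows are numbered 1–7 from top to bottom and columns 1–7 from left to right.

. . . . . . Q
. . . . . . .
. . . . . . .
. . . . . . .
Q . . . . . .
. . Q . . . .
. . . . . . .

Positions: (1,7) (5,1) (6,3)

columns 2, 4

(1,7) attacks row 3 at column 7 and diagonals 5.
(5,1) attacks row 3 at column 1 and diagonals 3.
(6,3) attacks row 3 at column 3 and diagonals 6.
Attacked columns: {1, 3, 5, 6, 7}. Safe: {2, 4}.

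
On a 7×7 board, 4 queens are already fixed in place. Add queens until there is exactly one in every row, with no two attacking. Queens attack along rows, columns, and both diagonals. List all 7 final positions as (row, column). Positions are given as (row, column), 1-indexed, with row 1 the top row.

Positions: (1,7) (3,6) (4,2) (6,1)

(1,7) (2,3) (3,6) (4,2) (5,5) (6,1) (7,4)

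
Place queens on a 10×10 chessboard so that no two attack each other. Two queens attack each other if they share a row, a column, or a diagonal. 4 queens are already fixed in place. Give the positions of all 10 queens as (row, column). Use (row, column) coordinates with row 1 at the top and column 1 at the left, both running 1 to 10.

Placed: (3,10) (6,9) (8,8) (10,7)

Row 1: attacked by (3,10)→{8,10}; (6,9)→{4,9}; (8,8)→{1,8}; (10,7)→{7}. Safe: 2, 3, 5, 6. Place at column 5.
Row 2: attacked by (1,5)→{4,5,6}; (3,10)→{9,10}; (6,9)→{5,9}; (8,8)→{2,8}; (10,7)→{7}. Safe: 1, 3. Place at column 3.
Row 4: attacked by (1,5)→{2,5,8}; (2,3)→{1,3,5}; (3,10)→{9,10}; (6,9)→{7,9}; (8,8)→{4,8}; (10,7)→{1,7}. Safe: 6. Place at column 6.
Row 5: attacked by (1,5)→{1,5,9}; (2,3)→{3,6}; (3,10)→{8,10}; (4,6)→{5,6,7}; (6,9)→{8,9,10}; (8,8)→{5,8}; (10,7)→{2,7}. Safe: 4. Place at column 4.
Row 7: attacked by (1,5)→{5}; (2,3)→{3,8}; (3,10)→{6,10}; (4,6)→{3,6,9}; (5,4)→{2,4,6}; (6,9)→{8,9,10}; (8,8)→{7,8,9}; (10,7)→{4,7,10}. Safe: 1. Place at column 1.
Row 9: attacked by (1,5)→{5}; (2,3)→{3,10}; (3,10)→{4,10}; (4,6)→{1,6}; (5,4)→{4,8}; (6,9)→{6,9}; (7,1)→{1,3}; (8,8)→{7,8,9}; (10,7)→{6,7,8}. Safe: 2. Place at column 2.
Columns [5, 3, 10, 6, 4, 9, 1, 8, 2, 7], r−c [-4, -1, -7, -2, 1, -3, 6, 0, 7, 3], r+c [6, 5, 13, 10, 9, 15, 8, 16, 11, 17] are all distinct, so no two queens attack.

(1,5) (2,3) (3,10) (4,6) (5,4) (6,9) (7,1) (8,8) (9,2) (10,7)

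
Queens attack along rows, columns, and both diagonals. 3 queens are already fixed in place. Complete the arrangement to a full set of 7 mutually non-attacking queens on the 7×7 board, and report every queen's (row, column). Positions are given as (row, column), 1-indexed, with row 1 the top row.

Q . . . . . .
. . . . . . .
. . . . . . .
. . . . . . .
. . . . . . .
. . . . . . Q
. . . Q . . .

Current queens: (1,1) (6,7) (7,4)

Row 2: attacked by (1,1)→{1,2}; (6,7)→{3,7}; (7,4)→{4}. Safe: 5, 6. Place at column 5.
Row 3: attacked by (1,1)→{1,3}; (2,5)→{4,5,6}; (6,7)→{4,7}; (7,4)→{4}. Safe: 2. Place at column 2.
Row 4: attacked by (1,1)→{1,4}; (2,5)→{3,5,7}; (3,2)→{1,2,3}; (6,7)→{5,7}; (7,4)→{1,4,7}. Safe: 6. Place at column 6.
Row 5: attacked by (1,1)→{1,5}; (2,5)→{2,5}; (3,2)→{2,4}; (4,6)→{5,6,7}; (6,7)→{6,7}; (7,4)→{2,4,6}. Safe: 3. Place at column 3.
Columns [1, 5, 2, 6, 3, 7, 4], r−c [0, -3, 1, -2, 2, -1, 3], r+c [2, 7, 5, 10, 8, 13, 11] are all distinct, so no two queens attack.

(1,1) (2,5) (3,2) (4,6) (5,3) (6,7) (7,4)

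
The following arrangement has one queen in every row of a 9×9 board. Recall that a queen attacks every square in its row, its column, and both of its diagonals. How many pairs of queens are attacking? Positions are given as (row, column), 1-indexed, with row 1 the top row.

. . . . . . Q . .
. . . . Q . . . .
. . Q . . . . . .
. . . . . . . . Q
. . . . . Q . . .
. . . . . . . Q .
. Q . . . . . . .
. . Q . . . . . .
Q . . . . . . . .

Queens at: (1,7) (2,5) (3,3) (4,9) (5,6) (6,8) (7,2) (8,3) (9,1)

3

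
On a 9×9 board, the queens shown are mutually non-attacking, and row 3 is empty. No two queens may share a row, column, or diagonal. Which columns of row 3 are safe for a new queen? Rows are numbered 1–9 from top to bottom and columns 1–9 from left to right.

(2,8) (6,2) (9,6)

(2,8) attacks row 3 at column 8 and diagonals 7, 9.
(6,2) attacks row 3 at column 2 and diagonals 5.
(9,6) attacks row 3 at column 6.
Attacked columns: {2, 5, 6, 7, 8, 9}. Safe: {1, 3, 4}.

columns 1, 3, 4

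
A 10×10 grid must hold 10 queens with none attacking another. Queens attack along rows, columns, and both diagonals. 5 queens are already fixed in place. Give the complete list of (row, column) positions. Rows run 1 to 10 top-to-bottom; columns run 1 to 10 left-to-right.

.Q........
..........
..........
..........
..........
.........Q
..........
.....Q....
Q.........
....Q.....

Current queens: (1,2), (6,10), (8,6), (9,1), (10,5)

Row 2: attacked by (1,2)→{1,2,3}; (6,10)→{6,10}; (8,6)→{6}; (9,1)→{1,8}; (10,5)→{5}. Safe: 4, 7, 9. Place at column 7.
Row 3: attacked by (1,2)→{2,4}; (2,7)→{6,7,8}; (6,10)→{7,10}; (8,6)→{1,6}; (9,1)→{1,7}; (10,5)→{5}. Safe: 3, 9. Place at column 9.
Row 4: attacked by (1,2)→{2,5}; (2,7)→{5,7,9}; (3,9)→{8,9,10}; (6,10)→{8,10}; (8,6)→{2,6,10}; (9,1)→{1,6}; (10,5)→{5}. Safe: 3, 4. Place at column 3.
Row 5: attacked by (1,2)→{2,6}; (2,7)→{4,7,10}; (3,9)→{7,9}; (4,3)→{2,3,4}; (6,10)→{9,10}; (8,6)→{3,6,9}; (9,1)→{1,5}; (10,5)→{5,10}. Safe: 8. Place at column 8.
Row 7: attacked by (1,2)→{2,8}; (2,7)→{2,7}; (3,9)→{5,9}; (4,3)→{3,6}; (5,8)→{6,8,10}; (6,10)→{9,10}; (8,6)→{5,6,7}; (9,1)→{1,3}; (10,5)→{2,5,8}. Safe: 4. Place at column 4.
Columns [2, 7, 9, 3, 8, 10, 4, 6, 1, 5], r−c [-1, -5, -6, 1, -3, -4, 3, 2, 8, 5], r+c [3, 9, 12, 7, 13, 16, 11, 14, 10, 15] are all distinct, so no two queens attack.

(1,2) (2,7) (3,9) (4,3) (5,8) (6,10) (7,4) (8,6) (9,1) (10,5)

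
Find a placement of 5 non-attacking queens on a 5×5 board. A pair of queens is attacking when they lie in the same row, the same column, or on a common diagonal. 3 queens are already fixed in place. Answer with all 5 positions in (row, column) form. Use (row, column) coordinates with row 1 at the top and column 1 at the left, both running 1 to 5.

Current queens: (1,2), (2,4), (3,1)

(1,2) (2,4) (3,1) (4,3) (5,5)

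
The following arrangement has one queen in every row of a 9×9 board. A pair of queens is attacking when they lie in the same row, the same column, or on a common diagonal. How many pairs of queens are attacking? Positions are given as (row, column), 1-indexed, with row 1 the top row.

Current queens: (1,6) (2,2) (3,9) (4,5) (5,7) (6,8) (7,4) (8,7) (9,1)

3

Same column: (5,7)–(8,7) (column 7).
Same diagonal: (3,9)–(5,7) (|3−5| = |9−7| = 2); (5,7)–(6,8) (|5−6| = |7−8| = 1).
Total attacking pairs: 3.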